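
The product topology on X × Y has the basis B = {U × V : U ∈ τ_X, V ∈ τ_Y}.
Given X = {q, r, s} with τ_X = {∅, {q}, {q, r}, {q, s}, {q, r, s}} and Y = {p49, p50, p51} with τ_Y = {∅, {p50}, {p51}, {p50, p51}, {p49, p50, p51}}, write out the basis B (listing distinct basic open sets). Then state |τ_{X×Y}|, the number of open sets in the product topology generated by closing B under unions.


Basis B = {∅ × ∅, {q} × {p50}, {q} × {p51}, {q} × {p50, p51}, {q, r} × {p50}, {q, s} × {p50}, {q, r} × {p51}, {q, s} × {p51}, {q} × {p49, p50, p51}, {q, r, s} × {p50}, {q, r, s} × {p51}, {q, r} × {p50, p51}, {q, s} × {p50, p51}, {q, r} × {p49, p50, p51}, {q, s} × {p49, p50, p51}, {q, r, s} × {p50, p51}, {q, r, s} × {p49, p50, p51}}; |τ_{X×Y}| = 50.

Enumerate products U × V with U ∈ τ_X, V ∈ τ_Y (deduplicated):
  ∅ × ∅ = {} (∅)
  {q} × {p50} = {(q,p50)}
  {q} × {p51} = {(q,p51)}
  {q} × {p50, p51} = {(q,p50), (q,p51)}
  {q, r} × {p50} = {(q,p50), (r,p50)}
  {q, s} × {p50} = {(q,p50), (s,p50)}
  {q, r} × {p51} = {(q,p51), (r,p51)}
  {q, s} × {p51} = {(q,p51), (s,p51)}
  {q} × {p49, p50, p51} = {(q,p49), (q,p50), (q,p51)}
  {q, r, s} × {p50} = {(q,p50), (r,p50), (s,p50)}
  {q, r, s} × {p51} = {(q,p51), (r,p51), (s,p51)}
  {q, r} × {p50, p51} = {(q,p50), (q,p51), (r,p50), (r,p51)}
  {q, s} × {p50, p51} = {(q,p50), (q,p51), (s,p50), (s,p51)}
  {q, r} × {p49, p50, p51} = {(q,p49), (q,p50), (q,p51), (r,p49), (r,p50), (r,p51)}
  {q, s} × {p49, p50, p51} = {(q,p49), (q,p50), (q,p51), (s,p49), (s,p50), (s,p51)}
  {q, r, s} × {p50, p51} = {(q,p50), (q,p51), (r,p50), (r,p51), (s,p50), (s,p51)}
  {q, r, s} × {p49, p50, p51} = {(q,p49), (q,p50), (q,p51), (r,p49), (r,p50), (r,p51), (s,p49), (s,p50), (s,p51)}
These 17 distinct sets form the basis B.
Close under arbitrary unions to get τ_{X×Y}; counting gives |τ_{X×Y}| = 50.


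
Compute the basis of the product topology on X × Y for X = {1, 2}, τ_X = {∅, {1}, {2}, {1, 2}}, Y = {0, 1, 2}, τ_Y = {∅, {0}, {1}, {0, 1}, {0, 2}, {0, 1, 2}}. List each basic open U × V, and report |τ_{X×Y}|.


Basis B = {∅ × ∅, {1} × {0}, {1} × {1}, {2} × {0}, {2} × {1}, {1} × {0, 1}, {1} × {0, 2}, {1, 2} × {0}, {1, 2} × {1}, {2} × {0, 1}, {2} × {0, 2}, {1} × {0, 1, 2}, {2} × {0, 1, 2}, {1, 2} × {0, 1}, {1, 2} × {0, 2}, {1, 2} × {0, 1, 2}}; |τ_{X×Y}| = 36.

Enumerate products U × V with U ∈ τ_X, V ∈ τ_Y (deduplicated):
  ∅ × ∅ = {} (∅)
  {1} × {0} = {(1,0)}
  {1} × {1} = {(1,1)}
  {2} × {0} = {(2,0)}
  {2} × {1} = {(2,1)}
  {1} × {0, 1} = {(1,0), (1,1)}
  {1} × {0, 2} = {(1,0), (1,2)}
  {1, 2} × {0} = {(1,0), (2,0)}
  {1, 2} × {1} = {(1,1), (2,1)}
  {2} × {0, 1} = {(2,0), (2,1)}
  {2} × {0, 2} = {(2,0), (2,2)}
  {1} × {0, 1, 2} = {(1,0), (1,1), (1,2)}
  {2} × {0, 1, 2} = {(2,0), (2,1), (2,2)}
  {1, 2} × {0, 1} = {(1,0), (1,1), (2,0), (2,1)}
  {1, 2} × {0, 2} = {(1,0), (1,2), (2,0), (2,2)}
  {1, 2} × {0, 1, 2} = {(1,0), (1,1), (1,2), (2,0), (2,1), (2,2)}
These 16 distinct sets form the basis B.
Close under arbitrary unions to get τ_{X×Y}; counting gives |τ_{X×Y}| = 36.


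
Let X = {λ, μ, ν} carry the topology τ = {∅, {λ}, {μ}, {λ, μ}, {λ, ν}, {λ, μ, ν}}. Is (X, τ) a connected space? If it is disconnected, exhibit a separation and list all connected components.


(X, τ) is disconnected; components = [{μ}, {λ, ν}].

Find clopen sets (U ∈ τ with X ∖ U ∈ τ):
  U = ∅, X ∖ U = {λ, μ, ν} — both open, so U is clopen.
  U = {μ}, X ∖ U = {λ, ν} — both open, so U is clopen.
  U = {λ, ν}, X ∖ U = {μ} — both open, so U is clopen.
  U = {λ, μ, ν}, X ∖ U = ∅ — both open, so U is clopen.
Nontrivial clopen(s) exist: e.g. {λ, ν}. So (X, τ) is disconnected.
Compute connected components by grouping points that agree on all clopens:
  component: {μ}
  component: {λ, ν}


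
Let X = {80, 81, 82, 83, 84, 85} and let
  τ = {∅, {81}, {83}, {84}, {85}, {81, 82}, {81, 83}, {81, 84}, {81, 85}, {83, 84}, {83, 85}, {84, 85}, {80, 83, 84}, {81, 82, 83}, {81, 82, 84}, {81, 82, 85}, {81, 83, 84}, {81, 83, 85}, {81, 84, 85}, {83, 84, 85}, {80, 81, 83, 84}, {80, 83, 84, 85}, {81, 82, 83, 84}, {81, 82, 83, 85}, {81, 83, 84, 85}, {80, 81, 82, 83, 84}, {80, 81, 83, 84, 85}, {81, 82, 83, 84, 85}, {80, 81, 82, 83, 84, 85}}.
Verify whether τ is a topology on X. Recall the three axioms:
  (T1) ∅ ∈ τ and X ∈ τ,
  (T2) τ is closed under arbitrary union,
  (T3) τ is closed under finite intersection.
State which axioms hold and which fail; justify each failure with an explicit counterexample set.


τ is NOT a topology on X.

Axiom (T1): ∅ ∈ τ? Yes; X ∈ τ? Yes.
Axiom (T2/T3): check pairwise unions and intersections of members of τ.
Counterexample for (T2): {84} ∪ {81, 82, 85} = {81, 82, 84, 85} ∉ τ. Therefore τ is NOT a topology.


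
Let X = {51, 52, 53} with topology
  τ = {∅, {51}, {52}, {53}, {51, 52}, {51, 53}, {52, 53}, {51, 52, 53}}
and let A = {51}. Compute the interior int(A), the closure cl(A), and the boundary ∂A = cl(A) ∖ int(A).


int(A) = {51}, cl(A) = {51}, ∂A = ∅.

Closed sets in (X, τ) are complements of opens:
  closed(X, τ) = {∅, {51}, {52}, {53}, {51, 52}, {51, 53}, {52, 53}, {51, 52, 53}}.
int(A) = ⋃ {U ∈ τ : U ⊆ A}. Opens contained in A: ∅, {51}.
Taking the union of these: int(A) = {51}.
cl(A) = ⋂ {C closed : A ⊆ C}. Closed sets containing A: {51}, {51, 52}, {51, 53}, {51, 52, 53}.
Intersecting these: cl(A) = {51}.
∂A = cl(A) ∖ int(A) = {51} ∖ {51} = ∅.


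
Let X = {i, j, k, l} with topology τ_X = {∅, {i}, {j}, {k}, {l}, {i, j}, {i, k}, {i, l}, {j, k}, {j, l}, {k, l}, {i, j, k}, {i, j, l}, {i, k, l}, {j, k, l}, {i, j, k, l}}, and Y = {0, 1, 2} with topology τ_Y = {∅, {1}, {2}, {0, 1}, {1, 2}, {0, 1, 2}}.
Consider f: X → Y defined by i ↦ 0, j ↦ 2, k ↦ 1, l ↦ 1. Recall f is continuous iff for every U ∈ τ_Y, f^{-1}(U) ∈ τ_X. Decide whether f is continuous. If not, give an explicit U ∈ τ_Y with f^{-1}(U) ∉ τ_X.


f IS continuous.

Compute f^{-1}(U) for each U ∈ τ_Y:
  U = ∅: f^{-1}(U) = ∅ ∈ τ_X ✓.
  U = {1}: f^{-1}(U) = {k, l} ∈ τ_X ✓.
  U = {2}: f^{-1}(U) = {j} ∈ τ_X ✓.
  U = {0, 1}: f^{-1}(U) = {i, k, l} ∈ τ_X ✓.
  U = {1, 2}: f^{-1}(U) = {j, k, l} ∈ τ_X ✓.
  U = {0, 1, 2}: f^{-1}(U) = {i, j, k, l} ∈ τ_X ✓.
Every preimage lies in τ_X, so f IS continuous.


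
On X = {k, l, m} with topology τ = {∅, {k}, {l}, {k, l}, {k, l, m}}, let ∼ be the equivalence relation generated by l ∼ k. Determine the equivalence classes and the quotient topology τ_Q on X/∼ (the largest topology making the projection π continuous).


X/∼ = {[k=l], [m]}; |τ_Q| = 3.

Equivalence classes: [k=l], [m].
Quotient map π: X → X/∼ sends k ↦ [k=l], l ↦ [k=l], m ↦ [m].
For each subset V ⊆ X/∼, compute π^{-1}(V) ⊆ X and check whether π^{-1}(V) ∈ τ. V is open in τ_Q iff π^{-1}(V) ∈ τ.
  V = {}: π^{-1}(V) = ∅ ∈ τ ✓.
  V = {[k=l]}: π^{-1}(V) = {k, l} ∈ τ ✓.
  V = {[m]}: π^{-1}(V) = {m} ∉ τ ✗.
  V = {[k=l], [m]}: π^{-1}(V) = {k, l, m} ∈ τ ✓.
Open sets in the quotient: τ_Q = {{}, {[k=l]}, {[k=l], [m]}} (3 elements).


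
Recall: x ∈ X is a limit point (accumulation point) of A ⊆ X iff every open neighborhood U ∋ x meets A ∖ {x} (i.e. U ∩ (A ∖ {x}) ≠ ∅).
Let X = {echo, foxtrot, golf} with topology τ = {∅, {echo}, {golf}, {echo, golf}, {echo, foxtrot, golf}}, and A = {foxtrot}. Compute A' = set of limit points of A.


A' = ∅

For each x ∈ X, list the open sets U ∈ τ with x ∈ U, then check whether U ∩ (A ∖ {x}) ≠ ∅ for every such U.
  x = echo: open {echo} ∋ x has {echo} ∩ (A ∖ {echo}) = ∅, so x is NOT a limit point.
  x = foxtrot: open {echo, foxtrot, golf} ∋ x has {echo, foxtrot, golf} ∩ (A ∖ {foxtrot}) = ∅, so x is NOT a limit point.
  x = golf: open {golf} ∋ x has {golf} ∩ (A ∖ {golf}) = ∅, so x is NOT a limit point.
Collecting: A' = ∅.


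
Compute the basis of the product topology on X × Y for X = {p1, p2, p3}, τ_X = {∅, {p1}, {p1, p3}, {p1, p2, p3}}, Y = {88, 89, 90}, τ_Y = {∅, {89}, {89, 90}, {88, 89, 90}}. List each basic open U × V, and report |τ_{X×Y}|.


Basis B = {∅ × ∅, {p1} × {89}, {p1} × {89, 90}, {p1, p3} × {89}, {p1} × {88, 89, 90}, {p1, p2, p3} × {89}, {p1, p3} × {89, 90}, {p1, p3} × {88, 89, 90}, {p1, p2, p3} × {89, 90}, {p1, p2, p3} × {88, 89, 90}}; |τ_{X×Y}| = 20.

Enumerate products U × V with U ∈ τ_X, V ∈ τ_Y (deduplicated):
  ∅ × ∅ = {} (∅)
  {p1} × {89} = {(p1,89)}
  {p1} × {89, 90} = {(p1,89), (p1,90)}
  {p1, p3} × {89} = {(p1,89), (p3,89)}
  {p1} × {88, 89, 90} = {(p1,88), (p1,89), (p1,90)}
  {p1, p2, p3} × {89} = {(p1,89), (p2,89), (p3,89)}
  {p1, p3} × {89, 90} = {(p1,89), (p1,90), (p3,89), (p3,90)}
  {p1, p3} × {88, 89, 90} = {(p1,88), (p1,89), (p1,90), (p3,88), (p3,89), (p3,90)}
  {p1, p2, p3} × {89, 90} = {(p1,89), (p1,90), (p2,89), (p2,90), (p3,89), (p3,90)}
  {p1, p2, p3} × {88, 89, 90} = {(p1,88), (p1,89), (p1,90), (p2,88), (p2,89), (p2,90), (p3,88), (p3,89), (p3,90)}
These 10 distinct sets form the basis B.
Close under arbitrary unions to get τ_{X×Y}; counting gives |τ_{X×Y}| = 20.


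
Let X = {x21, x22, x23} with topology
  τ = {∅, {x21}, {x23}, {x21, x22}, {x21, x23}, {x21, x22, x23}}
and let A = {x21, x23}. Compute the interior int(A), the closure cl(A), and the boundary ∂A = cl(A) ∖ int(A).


int(A) = {x21, x23}, cl(A) = {x21, x22, x23}, ∂A = {x22}.

Closed sets in (X, τ) are complements of opens:
  closed(X, τ) = {∅, {x22}, {x23}, {x21, x22}, {x22, x23}, {x21, x22, x23}}.
int(A) = ⋃ {U ∈ τ : U ⊆ A}. Opens contained in A: ∅, {x21}, {x23}, {x21, x23}.
Taking the union of these: int(A) = {x21, x23}.
cl(A) = ⋂ {C closed : A ⊆ C}. Closed sets containing A: {x21, x22, x23}.
Intersecting these: cl(A) = {x21, x22, x23}.
∂A = cl(A) ∖ int(A) = {x21, x22, x23} ∖ {x21, x23} = {x22}.


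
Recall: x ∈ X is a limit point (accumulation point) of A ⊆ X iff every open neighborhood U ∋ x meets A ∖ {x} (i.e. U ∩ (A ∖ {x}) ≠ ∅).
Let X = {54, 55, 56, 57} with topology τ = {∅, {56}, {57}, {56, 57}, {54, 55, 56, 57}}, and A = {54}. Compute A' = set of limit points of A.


A' = {55}

For each x ∈ X, list the open sets U ∈ τ with x ∈ U, then check whether U ∩ (A ∖ {x}) ≠ ∅ for every such U.
  x = 54: open {54, 55, 56, 57} ∋ x has {54, 55, 56, 57} ∩ (A ∖ {54}) = ∅, so x is NOT a limit point.
  x = 55: opens ∋ x are {54, 55, 56, 57}; each meets A ∖ {55}, so x IS a limit point.
  x = 56: open {56} ∋ x has {56} ∩ (A ∖ {56}) = ∅, so x is NOT a limit point.
  x = 57: open {57} ∋ x has {57} ∩ (A ∖ {57}) = ∅, so x is NOT a limit point.
Collecting: A' = {55}.


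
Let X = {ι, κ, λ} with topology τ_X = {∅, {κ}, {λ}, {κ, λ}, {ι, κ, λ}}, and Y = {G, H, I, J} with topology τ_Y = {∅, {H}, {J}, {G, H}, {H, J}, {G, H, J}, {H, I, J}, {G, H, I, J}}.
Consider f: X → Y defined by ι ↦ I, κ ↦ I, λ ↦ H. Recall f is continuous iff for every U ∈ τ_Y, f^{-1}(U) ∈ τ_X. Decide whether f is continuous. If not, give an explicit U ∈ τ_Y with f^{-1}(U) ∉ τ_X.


f IS continuous.

Compute f^{-1}(U) for each U ∈ τ_Y:
  U = ∅: f^{-1}(U) = ∅ ∈ τ_X ✓.
  U = {H}: f^{-1}(U) = {λ} ∈ τ_X ✓.
  U = {J}: f^{-1}(U) = ∅ ∈ τ_X ✓.
  U = {G, H}: f^{-1}(U) = {λ} ∈ τ_X ✓.
  U = {H, J}: f^{-1}(U) = {λ} ∈ τ_X ✓.
  U = {G, H, J}: f^{-1}(U) = {λ} ∈ τ_X ✓.
  U = {H, I, J}: f^{-1}(U) = {ι, κ, λ} ∈ τ_X ✓.
  U = {G, H, I, J}: f^{-1}(U) = {ι, κ, λ} ∈ τ_X ✓.
Every preimage lies in τ_X, so f IS continuous.


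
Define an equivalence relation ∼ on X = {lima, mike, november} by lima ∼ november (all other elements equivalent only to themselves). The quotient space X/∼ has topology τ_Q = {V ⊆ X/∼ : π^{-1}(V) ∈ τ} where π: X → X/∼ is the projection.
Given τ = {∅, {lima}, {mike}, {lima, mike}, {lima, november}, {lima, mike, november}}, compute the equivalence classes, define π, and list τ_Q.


X/∼ = {[lima=november], [mike]}; |τ_Q| = 4.

Equivalence classes: [lima=november], [mike].
Quotient map π: X → X/∼ sends lima ↦ [lima=november], mike ↦ [mike], november ↦ [lima=november].
For each subset V ⊆ X/∼, compute π^{-1}(V) ⊆ X and check whether π^{-1}(V) ∈ τ. V is open in τ_Q iff π^{-1}(V) ∈ τ.
  V = {}: π^{-1}(V) = ∅ ∈ τ ✓.
  V = {[lima=november]}: π^{-1}(V) = {lima, november} ∈ τ ✓.
  V = {[mike]}: π^{-1}(V) = {mike} ∈ τ ✓.
  V = {[lima=november], [mike]}: π^{-1}(V) = {lima, mike, november} ∈ τ ✓.
Open sets in the quotient: τ_Q = {{}, {[lima=november]}, {[mike]}, {[lima=november], [mike]}} (4 elements).


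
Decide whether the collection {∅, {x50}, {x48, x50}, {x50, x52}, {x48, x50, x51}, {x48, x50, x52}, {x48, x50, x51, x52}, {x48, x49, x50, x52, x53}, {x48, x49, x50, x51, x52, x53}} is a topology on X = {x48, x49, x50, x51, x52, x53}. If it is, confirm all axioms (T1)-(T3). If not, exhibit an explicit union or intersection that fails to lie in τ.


τ IS a topology on X.

Axiom (T1): ∅ ∈ τ? Yes; X ∈ τ? Yes.
Axiom (T2/T3): check pairwise unions and intersections of members of τ.
All pairwise intersections and unions checked — each lies in τ. Therefore τ satisfies (T1), (T2), (T3): it IS a topology on X.


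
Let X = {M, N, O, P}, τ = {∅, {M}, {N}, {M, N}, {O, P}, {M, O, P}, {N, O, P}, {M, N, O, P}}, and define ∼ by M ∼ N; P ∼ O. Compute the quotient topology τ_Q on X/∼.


X/∼ = {[M=N], [O=P]}; |τ_Q| = 4.

Equivalence classes: [M=N], [O=P].
Quotient map π: X → X/∼ sends M ↦ [M=N], N ↦ [M=N], O ↦ [O=P], P ↦ [O=P].
For each subset V ⊆ X/∼, compute π^{-1}(V) ⊆ X and check whether π^{-1}(V) ∈ τ. V is open in τ_Q iff π^{-1}(V) ∈ τ.
  V = {}: π^{-1}(V) = ∅ ∈ τ ✓.
  V = {[M=N]}: π^{-1}(V) = {M, N} ∈ τ ✓.
  V = {[O=P]}: π^{-1}(V) = {O, P} ∈ τ ✓.
  V = {[M=N], [O=P]}: π^{-1}(V) = {M, N, O, P} ∈ τ ✓.
Open sets in the quotient: τ_Q = {{}, {[M=N]}, {[O=P]}, {[M=N], [O=P]}} (4 elements).


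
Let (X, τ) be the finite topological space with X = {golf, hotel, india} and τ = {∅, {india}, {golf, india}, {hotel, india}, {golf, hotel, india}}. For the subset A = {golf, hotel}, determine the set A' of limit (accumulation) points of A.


A' = ∅

For each x ∈ X, list the open sets U ∈ τ with x ∈ U, then check whether U ∩ (A ∖ {x}) ≠ ∅ for every such U.
  x = golf: open {golf, india} ∋ x has {golf, india} ∩ (A ∖ {golf}) = ∅, so x is NOT a limit point.
  x = hotel: open {hotel, india} ∋ x has {hotel, india} ∩ (A ∖ {hotel}) = ∅, so x is NOT a limit point.
  x = india: open {india} ∋ x has {india} ∩ (A ∖ {india}) = ∅, so x is NOT a limit point.
Collecting: A' = ∅.


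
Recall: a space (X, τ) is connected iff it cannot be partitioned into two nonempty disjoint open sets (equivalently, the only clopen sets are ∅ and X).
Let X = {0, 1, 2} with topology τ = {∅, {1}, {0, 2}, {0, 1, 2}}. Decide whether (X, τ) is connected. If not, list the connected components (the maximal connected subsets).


(X, τ) is disconnected; components = [{1}, {0, 2}].

Find clopen sets (U ∈ τ with X ∖ U ∈ τ):
  U = ∅, X ∖ U = {0, 1, 2} — both open, so U is clopen.
  U = {1}, X ∖ U = {0, 2} — both open, so U is clopen.
  U = {0, 2}, X ∖ U = {1} — both open, so U is clopen.
  U = {0, 1, 2}, X ∖ U = ∅ — both open, so U is clopen.
Nontrivial clopen(s) exist: e.g. {0, 2}. So (X, τ) is disconnected.
Compute connected components by grouping points that agree on all clopens:
  component: {1}
  component: {0, 2}


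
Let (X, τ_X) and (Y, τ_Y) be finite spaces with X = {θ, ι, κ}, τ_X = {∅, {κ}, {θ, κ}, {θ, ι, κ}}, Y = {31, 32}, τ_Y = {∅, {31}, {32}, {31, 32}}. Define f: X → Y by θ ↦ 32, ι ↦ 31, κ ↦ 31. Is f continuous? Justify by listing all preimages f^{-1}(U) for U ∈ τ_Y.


f is NOT continuous.

Compute f^{-1}(U) for each U ∈ τ_Y:
  U = ∅: f^{-1}(U) = ∅ ∈ τ_X ✓.
  U = {31}: f^{-1}(U) = {ι, κ} ∉ τ_X ✗.
  U = {32}: f^{-1}(U) = {θ} ∉ τ_X ✗.
  U = {31, 32}: f^{-1}(U) = {θ, ι, κ} ∈ τ_X ✓.
Found U = {31} with f^{-1}(U) = {ι, κ} not in τ_X. Therefore f is NOT continuous.


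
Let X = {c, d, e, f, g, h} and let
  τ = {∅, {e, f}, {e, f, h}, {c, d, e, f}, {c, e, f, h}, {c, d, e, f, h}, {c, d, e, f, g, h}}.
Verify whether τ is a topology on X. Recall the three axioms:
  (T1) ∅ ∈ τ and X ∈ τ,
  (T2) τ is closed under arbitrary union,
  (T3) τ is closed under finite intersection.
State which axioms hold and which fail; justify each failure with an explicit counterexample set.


τ is NOT a topology on X.

Axiom (T1): ∅ ∈ τ? Yes; X ∈ τ? Yes.
Axiom (T2/T3): check pairwise unions and intersections of members of τ.
Counterexample for (T3): {c, d, e, f} ∩ {c, e, f, h} = {c, e, f} ∉ τ. Therefore τ is NOT a topology.


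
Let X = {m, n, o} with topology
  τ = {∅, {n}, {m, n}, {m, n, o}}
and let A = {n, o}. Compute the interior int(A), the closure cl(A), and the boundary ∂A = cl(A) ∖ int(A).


int(A) = {n}, cl(A) = {m, n, o}, ∂A = {m, o}.

Closed sets in (X, τ) are complements of opens:
  closed(X, τ) = {∅, {o}, {m, o}, {m, n, o}}.
int(A) = ⋃ {U ∈ τ : U ⊆ A}. Opens contained in A: ∅, {n}.
Taking the union of these: int(A) = {n}.
cl(A) = ⋂ {C closed : A ⊆ C}. Closed sets containing A: {m, n, o}.
Intersecting these: cl(A) = {m, n, o}.
∂A = cl(A) ∖ int(A) = {m, n, o} ∖ {n} = {m, o}.


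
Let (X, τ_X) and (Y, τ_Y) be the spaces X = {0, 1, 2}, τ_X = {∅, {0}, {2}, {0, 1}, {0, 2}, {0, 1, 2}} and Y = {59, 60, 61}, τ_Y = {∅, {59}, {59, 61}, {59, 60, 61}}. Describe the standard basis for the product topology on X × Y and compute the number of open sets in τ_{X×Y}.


Basis B = {∅ × ∅, {0} × {59}, {2} × {59}, {0} × {59, 61}, {0, 1} × {59}, {0, 2} × {59}, {2} × {59, 61}, {0} × {59, 60, 61}, {0, 1, 2} × {59}, {2} × {59, 60, 61}, {0, 1} × {59, 61}, {0, 2} × {59, 61}, {0, 1} × {59, 60, 61}, {0, 2} × {59, 60, 61}, {0, 1, 2} × {59, 61}, {0, 1, 2} × {59, 60, 61}}; |τ_{X×Y}| = 40.

Enumerate products U × V with U ∈ τ_X, V ∈ τ_Y (deduplicated):
  ∅ × ∅ = {} (∅)
  {0} × {59} = {(0,59)}
  {2} × {59} = {(2,59)}
  {0} × {59, 61} = {(0,59), (0,61)}
  {0, 1} × {59} = {(0,59), (1,59)}
  {0, 2} × {59} = {(0,59), (2,59)}
  {2} × {59, 61} = {(2,59), (2,61)}
  {0} × {59, 60, 61} = {(0,59), (0,60), (0,61)}
  {0, 1, 2} × {59} = {(0,59), (1,59), (2,59)}
  {2} × {59, 60, 61} = {(2,59), (2,60), (2,61)}
  {0, 1} × {59, 61} = {(0,59), (0,61), (1,59), (1,61)}
  {0, 2} × {59, 61} = {(0,59), (0,61), (2,59), (2,61)}
  {0, 1} × {59, 60, 61} = {(0,59), (0,60), (0,61), (1,59), (1,60), (1,61)}
  {0, 2} × {59, 60, 61} = {(0,59), (0,60), (0,61), (2,59), (2,60), (2,61)}
  {0, 1, 2} × {59, 61} = {(0,59), (0,61), (1,59), (1,61), (2,59), (2,61)}
  {0, 1, 2} × {59, 60, 61} = {(0,59), (0,60), (0,61), (1,59), (1,60), (1,61), (2,59), (2,60), (2,61)}
These 16 distinct sets form the basis B.
Close under arbitrary unions to get τ_{X×Y}; counting gives |τ_{X×Y}| = 40.


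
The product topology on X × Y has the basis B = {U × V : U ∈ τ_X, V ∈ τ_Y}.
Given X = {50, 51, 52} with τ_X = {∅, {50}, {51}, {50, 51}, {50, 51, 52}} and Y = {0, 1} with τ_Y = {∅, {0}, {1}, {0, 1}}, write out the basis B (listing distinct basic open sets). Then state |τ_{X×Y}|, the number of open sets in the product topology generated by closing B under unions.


Basis B = {∅ × ∅, {50} × {0}, {50} × {1}, {51} × {0}, {51} × {1}, {50} × {0, 1}, {50, 51} × {0}, {50, 51} × {1}, {51} × {0, 1}, {50, 51, 52} × {0}, {50, 51, 52} × {1}, {50, 51} × {0, 1}, {50, 51, 52} × {0, 1}}; |τ_{X×Y}| = 25.

Enumerate products U × V with U ∈ τ_X, V ∈ τ_Y (deduplicated):
  ∅ × ∅ = {} (∅)
  {50} × {0} = {(50,0)}
  {50} × {1} = {(50,1)}
  {51} × {0} = {(51,0)}
  {51} × {1} = {(51,1)}
  {50} × {0, 1} = {(50,0), (50,1)}
  {50, 51} × {0} = {(50,0), (51,0)}
  {50, 51} × {1} = {(50,1), (51,1)}
  {51} × {0, 1} = {(51,0), (51,1)}
  {50, 51, 52} × {0} = {(50,0), (51,0), (52,0)}
  {50, 51, 52} × {1} = {(50,1), (51,1), (52,1)}
  {50, 51} × {0, 1} = {(50,0), (50,1), (51,0), (51,1)}
  {50, 51, 52} × {0, 1} = {(50,0), (50,1), (51,0), (51,1), (52,0), (52,1)}
These 13 distinct sets form the basis B.
Close under arbitrary unions to get τ_{X×Y}; counting gives |τ_{X×Y}| = 25.


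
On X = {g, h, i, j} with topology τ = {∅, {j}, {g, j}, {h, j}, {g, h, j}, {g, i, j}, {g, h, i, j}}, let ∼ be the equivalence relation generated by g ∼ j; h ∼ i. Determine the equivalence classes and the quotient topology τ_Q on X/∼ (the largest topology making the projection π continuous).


X/∼ = {[g=j], [h=i]}; |τ_Q| = 3.

Equivalence classes: [g=j], [h=i].
Quotient map π: X → X/∼ sends g ↦ [g=j], h ↦ [h=i], i ↦ [h=i], j ↦ [g=j].
For each subset V ⊆ X/∼, compute π^{-1}(V) ⊆ X and check whether π^{-1}(V) ∈ τ. V is open in τ_Q iff π^{-1}(V) ∈ τ.
  V = {}: π^{-1}(V) = ∅ ∈ τ ✓.
  V = {[g=j]}: π^{-1}(V) = {g, j} ∈ τ ✓.
  V = {[h=i]}: π^{-1}(V) = {h, i} ∉ τ ✗.
  V = {[g=j], [h=i]}: π^{-1}(V) = {g, h, i, j} ∈ τ ✓.
Open sets in the quotient: τ_Q = {{}, {[g=j]}, {[g=j], [h=i]}} (3 elements).


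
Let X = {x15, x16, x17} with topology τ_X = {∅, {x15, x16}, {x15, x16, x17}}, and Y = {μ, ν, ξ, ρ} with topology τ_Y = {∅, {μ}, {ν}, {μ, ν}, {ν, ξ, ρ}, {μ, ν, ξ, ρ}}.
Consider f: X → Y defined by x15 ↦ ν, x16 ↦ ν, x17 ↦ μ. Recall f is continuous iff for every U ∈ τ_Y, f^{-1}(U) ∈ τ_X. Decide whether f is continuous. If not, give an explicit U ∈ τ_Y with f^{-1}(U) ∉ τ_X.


f is NOT continuous.

Compute f^{-1}(U) for each U ∈ τ_Y:
  U = ∅: f^{-1}(U) = ∅ ∈ τ_X ✓.
  U = {μ}: f^{-1}(U) = {x17} ∉ τ_X ✗.
  U = {ν}: f^{-1}(U) = {x15, x16} ∈ τ_X ✓.
  U = {μ, ν}: f^{-1}(U) = {x15, x16, x17} ∈ τ_X ✓.
  U = {ν, ξ, ρ}: f^{-1}(U) = {x15, x16} ∈ τ_X ✓.
  U = {μ, ν, ξ, ρ}: f^{-1}(U) = {x15, x16, x17} ∈ τ_X ✓.
Found U = {μ} with f^{-1}(U) = {x17} not in τ_X. Therefore f is NOT continuous.


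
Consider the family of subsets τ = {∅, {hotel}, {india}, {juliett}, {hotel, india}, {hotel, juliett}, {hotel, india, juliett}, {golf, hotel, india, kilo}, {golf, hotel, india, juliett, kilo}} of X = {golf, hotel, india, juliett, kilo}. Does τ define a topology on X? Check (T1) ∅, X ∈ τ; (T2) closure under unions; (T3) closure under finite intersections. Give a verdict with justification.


τ is NOT a topology on X.

Axiom (T1): ∅ ∈ τ? Yes; X ∈ τ? Yes.
Axiom (T2/T3): check pairwise unions and intersections of members of τ.
Counterexample for (T2): {india} ∪ {juliett} = {india, juliett} ∉ τ. Therefore τ is NOT a topology.


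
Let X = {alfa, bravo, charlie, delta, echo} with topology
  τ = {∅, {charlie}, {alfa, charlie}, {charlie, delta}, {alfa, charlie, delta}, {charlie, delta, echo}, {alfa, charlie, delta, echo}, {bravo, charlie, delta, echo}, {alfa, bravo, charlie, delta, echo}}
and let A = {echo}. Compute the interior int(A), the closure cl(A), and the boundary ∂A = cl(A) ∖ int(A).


int(A) = ∅, cl(A) = {bravo, echo}, ∂A = {bravo, echo}.

Closed sets in (X, τ) are complements of opens:
  closed(X, τ) = {∅, {alfa}, {bravo}, {alfa, bravo}, {bravo, echo}, {alfa, bravo, echo}, {bravo, delta, echo}, {alfa, bravo, delta, echo}, {alfa, bravo, charlie, delta, echo}}.
int(A) = ⋃ {U ∈ τ : U ⊆ A}. Opens contained in A: ∅.
Taking the union of these: int(A) = ∅.
cl(A) = ⋂ {C closed : A ⊆ C}. Closed sets containing A: {bravo, echo}, {alfa, bravo, echo}, {bravo, delta, echo}, {alfa, bravo, delta, echo}, {alfa, bravo, charlie, delta, echo}.
Intersecting these: cl(A) = {bravo, echo}.
∂A = cl(A) ∖ int(A) = {bravo, echo} ∖ ∅ = {bravo, echo}.


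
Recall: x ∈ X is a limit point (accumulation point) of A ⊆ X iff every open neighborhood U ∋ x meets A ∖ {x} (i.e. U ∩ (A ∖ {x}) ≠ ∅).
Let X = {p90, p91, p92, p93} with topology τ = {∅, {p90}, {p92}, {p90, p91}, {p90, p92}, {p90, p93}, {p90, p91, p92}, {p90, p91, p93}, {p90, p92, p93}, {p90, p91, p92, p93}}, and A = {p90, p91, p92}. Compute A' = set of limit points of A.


A' = {p91, p93}

For each x ∈ X, list the open sets U ∈ τ with x ∈ U, then check whether U ∩ (A ∖ {x}) ≠ ∅ for every such U.
  x = p90: open {p90} ∋ x has {p90} ∩ (A ∖ {p90}) = ∅, so x is NOT a limit point.
  x = p91: opens ∋ x are {p90, p91}, {p90, p91, p92}, {p90, p91, p93}, {p90, p91, p92, p93}; each meets A ∖ {p91}, so x IS a limit point.
  x = p92: open {p92} ∋ x has {p92} ∩ (A ∖ {p92}) = ∅, so x is NOT a limit point.
  x = p93: opens ∋ x are {p90, p93}, {p90, p91, p93}, {p90, p92, p93}, {p90, p91, p92, p93}; each meets A ∖ {p93}, so x IS a limit point.
Collecting: A' = {p91, p93}.


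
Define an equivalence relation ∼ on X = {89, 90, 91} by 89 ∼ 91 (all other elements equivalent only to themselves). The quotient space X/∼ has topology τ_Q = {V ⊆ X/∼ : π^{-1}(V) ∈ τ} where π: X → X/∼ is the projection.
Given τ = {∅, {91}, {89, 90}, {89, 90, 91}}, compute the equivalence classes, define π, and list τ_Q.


X/∼ = {[89=91], [90]}; |τ_Q| = 2.

Equivalence classes: [89=91], [90].
Quotient map π: X → X/∼ sends 89 ↦ [89=91], 90 ↦ [90], 91 ↦ [89=91].
For each subset V ⊆ X/∼, compute π^{-1}(V) ⊆ X and check whether π^{-1}(V) ∈ τ. V is open in τ_Q iff π^{-1}(V) ∈ τ.
  V = {}: π^{-1}(V) = ∅ ∈ τ ✓.
  V = {[89=91]}: π^{-1}(V) = {89, 91} ∉ τ ✗.
  V = {[90]}: π^{-1}(V) = {90} ∉ τ ✗.
  V = {[89=91], [90]}: π^{-1}(V) = {89, 90, 91} ∈ τ ✓.
Open sets in the quotient: τ_Q = {{}, {[89=91], [90]}} (2 elements).


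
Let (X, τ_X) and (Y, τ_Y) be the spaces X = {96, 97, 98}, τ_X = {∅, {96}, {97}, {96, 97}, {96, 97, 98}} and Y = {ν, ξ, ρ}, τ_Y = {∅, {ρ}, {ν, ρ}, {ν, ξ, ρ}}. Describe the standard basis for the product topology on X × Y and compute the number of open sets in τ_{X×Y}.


Basis B = {∅ × ∅, {96} × {ρ}, {97} × {ρ}, {96} × {ν, ρ}, {96, 97} × {ρ}, {97} × {ν, ρ}, {96} × {ν, ξ, ρ}, {96, 97, 98} × {ρ}, {97} × {ν, ξ, ρ}, {96, 97} × {ν, ρ}, {96, 97} × {ν, ξ, ρ}, {96, 97, 98} × {ν, ρ}, {96, 97, 98} × {ν, ξ, ρ}}; |τ_{X×Y}| = 30.

Enumerate products U × V with U ∈ τ_X, V ∈ τ_Y (deduplicated):
  ∅ × ∅ = {} (∅)
  {96} × {ρ} = {(96,ρ)}
  {97} × {ρ} = {(97,ρ)}
  {96} × {ν, ρ} = {(96,ν), (96,ρ)}
  {96, 97} × {ρ} = {(96,ρ), (97,ρ)}
  {97} × {ν, ρ} = {(97,ν), (97,ρ)}
  {96} × {ν, ξ, ρ} = {(96,ν), (96,ξ), (96,ρ)}
  {96, 97, 98} × {ρ} = {(96,ρ), (97,ρ), (98,ρ)}
  {97} × {ν, ξ, ρ} = {(97,ν), (97,ξ), (97,ρ)}
  {96, 97} × {ν, ρ} = {(96,ν), (96,ρ), (97,ν), (97,ρ)}
  {96, 97} × {ν, ξ, ρ} = {(96,ν), (96,ξ), (96,ρ), (97,ν), (97,ξ), (97,ρ)}
  {96, 97, 98} × {ν, ρ} = {(96,ν), (96,ρ), (97,ν), (97,ρ), (98,ν), (98,ρ)}
  {96, 97, 98} × {ν, ξ, ρ} = {(96,ν), (96,ξ), (96,ρ), (97,ν), (97,ξ), (97,ρ), (98,ν), (98,ξ), (98,ρ)}
These 13 distinct sets form the basis B.
Close under arbitrary unions to get τ_{X×Y}; counting gives |τ_{X×Y}| = 30.


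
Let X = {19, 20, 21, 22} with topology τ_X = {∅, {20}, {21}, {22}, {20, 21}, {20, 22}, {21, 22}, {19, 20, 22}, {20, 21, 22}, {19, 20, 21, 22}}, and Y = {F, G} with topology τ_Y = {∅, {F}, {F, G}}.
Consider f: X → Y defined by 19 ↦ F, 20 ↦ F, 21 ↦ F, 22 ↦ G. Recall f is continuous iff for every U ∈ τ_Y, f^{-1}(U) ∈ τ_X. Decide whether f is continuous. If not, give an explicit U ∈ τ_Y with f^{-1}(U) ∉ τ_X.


f is NOT continuous.

Compute f^{-1}(U) for each U ∈ τ_Y:
  U = ∅: f^{-1}(U) = ∅ ∈ τ_X ✓.
  U = {F}: f^{-1}(U) = {19, 20, 21} ∉ τ_X ✗.
  U = {F, G}: f^{-1}(U) = {19, 20, 21, 22} ∈ τ_X ✓.
Found U = {F} with f^{-1}(U) = {19, 20, 21} not in τ_X. Therefore f is NOT continuous.


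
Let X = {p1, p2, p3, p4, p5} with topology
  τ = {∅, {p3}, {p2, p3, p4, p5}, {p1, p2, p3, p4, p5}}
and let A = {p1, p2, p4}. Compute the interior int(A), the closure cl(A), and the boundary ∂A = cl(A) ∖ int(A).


int(A) = ∅, cl(A) = {p1, p2, p4, p5}, ∂A = {p1, p2, p4, p5}.

Closed sets in (X, τ) are complements of opens:
  closed(X, τ) = {∅, {p1}, {p1, p2, p4, p5}, {p1, p2, p3, p4, p5}}.
int(A) = ⋃ {U ∈ τ : U ⊆ A}. Opens contained in A: ∅.
Taking the union of these: int(A) = ∅.
cl(A) = ⋂ {C closed : A ⊆ C}. Closed sets containing A: {p1, p2, p4, p5}, {p1, p2, p3, p4, p5}.
Intersecting these: cl(A) = {p1, p2, p4, p5}.
∂A = cl(A) ∖ int(A) = {p1, p2, p4, p5} ∖ ∅ = {p1, p2, p4, p5}.


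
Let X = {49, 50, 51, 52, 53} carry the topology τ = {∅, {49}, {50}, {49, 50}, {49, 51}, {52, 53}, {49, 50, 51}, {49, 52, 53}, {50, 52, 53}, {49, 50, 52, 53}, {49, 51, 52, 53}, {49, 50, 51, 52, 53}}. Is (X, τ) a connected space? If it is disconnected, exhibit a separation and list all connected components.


(X, τ) is disconnected; components = [{50}, {49, 51}, {52, 53}].

Find clopen sets (U ∈ τ with X ∖ U ∈ τ):
  U = ∅, X ∖ U = {49, 50, 51, 52, 53} — both open, so U is clopen.
  U = {50}, X ∖ U = {49, 51, 52, 53} — both open, so U is clopen.
  U = {49, 51}, X ∖ U = {50, 52, 53} — both open, so U is clopen.
  U = {52, 53}, X ∖ U = {49, 50, 51} — both open, so U is clopen.
  U = {49, 50, 51}, X ∖ U = {52, 53} — both open, so U is clopen.
  U = {50, 52, 53}, X ∖ U = {49, 51} — both open, so U is clopen.
  U = {49, 51, 52, 53}, X ∖ U = {50} — both open, so U is clopen.
  U = {49, 50, 51, 52, 53}, X ∖ U = ∅ — both open, so U is clopen.
Nontrivial clopen(s) exist: e.g. {49, 50, 51}. So (X, τ) is disconnected.
Compute connected components by grouping points that agree on all clopens:
  component: {50}
  component: {49, 51}
  component: {52, 53}


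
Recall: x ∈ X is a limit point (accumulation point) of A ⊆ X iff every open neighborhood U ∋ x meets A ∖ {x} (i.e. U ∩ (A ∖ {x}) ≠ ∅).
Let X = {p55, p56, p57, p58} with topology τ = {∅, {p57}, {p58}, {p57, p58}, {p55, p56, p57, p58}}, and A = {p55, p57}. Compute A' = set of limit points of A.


A' = {p55, p56}

For each x ∈ X, list the open sets U ∈ τ with x ∈ U, then check whether U ∩ (A ∖ {x}) ≠ ∅ for every such U.
  x = p55: opens ∋ x are {p55, p56, p57, p58}; each meets A ∖ {p55}, so x IS a limit point.
  x = p56: opens ∋ x are {p55, p56, p57, p58}; each meets A ∖ {p56}, so x IS a limit point.
  x = p57: open {p57} ∋ x has {p57} ∩ (A ∖ {p57}) = ∅, so x is NOT a limit point.
  x = p58: open {p58} ∋ x has {p58} ∩ (A ∖ {p58}) = ∅, so x is NOT a limit point.
Collecting: A' = {p55, p56}.


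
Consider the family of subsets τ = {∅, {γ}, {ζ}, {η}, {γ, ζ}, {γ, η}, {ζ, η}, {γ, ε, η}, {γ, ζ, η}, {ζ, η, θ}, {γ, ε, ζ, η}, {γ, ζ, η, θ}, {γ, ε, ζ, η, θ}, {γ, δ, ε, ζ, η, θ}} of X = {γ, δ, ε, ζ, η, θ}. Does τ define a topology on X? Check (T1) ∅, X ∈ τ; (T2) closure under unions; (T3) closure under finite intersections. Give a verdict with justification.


τ IS a topology on X.

Axiom (T1): ∅ ∈ τ? Yes; X ∈ τ? Yes.
Axiom (T2/T3): check pairwise unions and intersections of members of τ.
All pairwise intersections and unions checked — each lies in τ. Therefore τ satisfies (T1), (T2), (T3): it IS a topology on X.


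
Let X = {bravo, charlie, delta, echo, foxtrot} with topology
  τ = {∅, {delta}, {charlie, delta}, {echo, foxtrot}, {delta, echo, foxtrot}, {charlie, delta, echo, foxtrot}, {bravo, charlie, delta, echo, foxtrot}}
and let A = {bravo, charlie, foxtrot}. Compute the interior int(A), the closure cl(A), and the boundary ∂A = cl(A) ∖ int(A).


int(A) = ∅, cl(A) = {bravo, charlie, echo, foxtrot}, ∂A = {bravo, charlie, echo, foxtrot}.

Closed sets in (X, τ) are complements of opens:
  closed(X, τ) = {∅, {bravo}, {bravo, charlie}, {bravo, charlie, delta}, {bravo, echo, foxtrot}, {bravo, charlie, echo, foxtrot}, {bravo, charlie, delta, echo, foxtrot}}.
int(A) = ⋃ {U ∈ τ : U ⊆ A}. Opens contained in A: ∅.
Taking the union of these: int(A) = ∅.
cl(A) = ⋂ {C closed : A ⊆ C}. Closed sets containing A: {bravo, charlie, echo, foxtrot}, {bravo, charlie, delta, echo, foxtrot}.
Intersecting these: cl(A) = {bravo, charlie, echo, foxtrot}.
∂A = cl(A) ∖ int(A) = {bravo, charlie, echo, foxtrot} ∖ ∅ = {bravo, charlie, echo, foxtrot}.


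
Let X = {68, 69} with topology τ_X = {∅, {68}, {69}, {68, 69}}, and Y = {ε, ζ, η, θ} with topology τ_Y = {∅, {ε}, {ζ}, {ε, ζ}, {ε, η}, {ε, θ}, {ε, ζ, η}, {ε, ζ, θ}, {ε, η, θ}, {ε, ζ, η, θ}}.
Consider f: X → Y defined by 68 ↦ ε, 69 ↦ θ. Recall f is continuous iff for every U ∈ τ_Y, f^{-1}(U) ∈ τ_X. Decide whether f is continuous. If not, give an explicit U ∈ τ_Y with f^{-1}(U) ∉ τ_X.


f IS continuous.

Compute f^{-1}(U) for each U ∈ τ_Y:
  U = ∅: f^{-1}(U) = ∅ ∈ τ_X ✓.
  U = {ε}: f^{-1}(U) = {68} ∈ τ_X ✓.
  U = {ζ}: f^{-1}(U) = ∅ ∈ τ_X ✓.
  U = {ε, ζ}: f^{-1}(U) = {68} ∈ τ_X ✓.
  U = {ε, η}: f^{-1}(U) = {68} ∈ τ_X ✓.
  U = {ε, θ}: f^{-1}(U) = {68, 69} ∈ τ_X ✓.
  U = {ε, ζ, η}: f^{-1}(U) = {68} ∈ τ_X ✓.
  U = {ε, ζ, θ}: f^{-1}(U) = {68, 69} ∈ τ_X ✓.
  U = {ε, η, θ}: f^{-1}(U) = {68, 69} ∈ τ_X ✓.
  U = {ε, ζ, η, θ}: f^{-1}(U) = {68, 69} ∈ τ_X ✓.
Every preimage lies in τ_X, so f IS continuous.


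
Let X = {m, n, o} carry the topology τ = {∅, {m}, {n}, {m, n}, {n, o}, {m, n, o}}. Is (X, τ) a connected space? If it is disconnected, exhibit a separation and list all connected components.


(X, τ) is disconnected; components = [{m}, {n, o}].

Find clopen sets (U ∈ τ with X ∖ U ∈ τ):
  U = ∅, X ∖ U = {m, n, o} — both open, so U is clopen.
  U = {m}, X ∖ U = {n, o} — both open, so U is clopen.
  U = {n, o}, X ∖ U = {m} — both open, so U is clopen.
  U = {m, n, o}, X ∖ U = ∅ — both open, so U is clopen.
Nontrivial clopen(s) exist: e.g. {n, o}. So (X, τ) is disconnected.
Compute connected components by grouping points that agree on all clopens:
  component: {m}
  component: {n, o}


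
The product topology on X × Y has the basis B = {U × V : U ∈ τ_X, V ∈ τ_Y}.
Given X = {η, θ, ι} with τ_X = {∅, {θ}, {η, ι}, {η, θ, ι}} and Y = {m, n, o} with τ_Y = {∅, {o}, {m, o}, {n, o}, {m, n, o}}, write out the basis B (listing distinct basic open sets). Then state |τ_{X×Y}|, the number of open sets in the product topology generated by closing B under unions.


Basis B = {∅ × ∅, {θ} × {o}, {η, ι} × {o}, {θ} × {m, o}, {θ} × {n, o}, {η, θ, ι} × {o}, {θ} × {m, n, o}, {η, ι} × {m, o}, {η, ι} × {n, o}, {η, ι} × {m, n, o}, {η, θ, ι} × {m, o}, {η, θ, ι} × {n, o}, {η, θ, ι} × {m, n, o}}; |τ_{X×Y}| = 25.

Enumerate products U × V with U ∈ τ_X, V ∈ τ_Y (deduplicated):
  ∅ × ∅ = {} (∅)
  {θ} × {o} = {(θ,o)}
  {η, ι} × {o} = {(η,o), (ι,o)}
  {θ} × {m, o} = {(θ,m), (θ,o)}
  {θ} × {n, o} = {(θ,n), (θ,o)}
  {η, θ, ι} × {o} = {(η,o), (θ,o), (ι,o)}
  {θ} × {m, n, o} = {(θ,m), (θ,n), (θ,o)}
  {η, ι} × {m, o} = {(η,m), (η,o), (ι,m), (ι,o)}
  {η, ι} × {n, o} = {(η,n), (η,o), (ι,n), (ι,o)}
  {η, ι} × {m, n, o} = {(η,m), (η,n), (η,o), (ι,m), (ι,n), (ι,o)}
  {η, θ, ι} × {m, o} = {(η,m), (η,o), (θ,m), (θ,o), (ι,m), (ι,o)}
  {η, θ, ι} × {n, o} = {(η,n), (η,o), (θ,n), (θ,o), (ι,n), (ι,o)}
  {η, θ, ι} × {m, n, o} = {(η,m), (η,n), (η,o), (θ,m), (θ,n), (θ,o), (ι,m), (ι,n), (ι,o)}
These 13 distinct sets form the basis B.
Close under arbitrary unions to get τ_{X×Y}; counting gives |τ_{X×Y}| = 25.


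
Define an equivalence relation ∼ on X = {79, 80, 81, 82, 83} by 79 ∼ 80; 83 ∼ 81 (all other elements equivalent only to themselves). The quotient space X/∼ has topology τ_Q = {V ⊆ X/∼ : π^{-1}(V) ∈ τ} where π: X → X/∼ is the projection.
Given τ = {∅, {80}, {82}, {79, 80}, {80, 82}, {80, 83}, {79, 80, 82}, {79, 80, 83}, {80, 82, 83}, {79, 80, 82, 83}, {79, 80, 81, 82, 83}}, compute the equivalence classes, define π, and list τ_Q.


X/∼ = {[79=80], [81=83], [82]}; |τ_Q| = 5.

Equivalence classes: [79=80], [81=83], [82].
Quotient map π: X → X/∼ sends 79 ↦ [79=80], 80 ↦ [79=80], 81 ↦ [81=83], 82 ↦ [82], 83 ↦ [81=83].
For each subset V ⊆ X/∼, compute π^{-1}(V) ⊆ X and check whether π^{-1}(V) ∈ τ. V is open in τ_Q iff π^{-1}(V) ∈ τ.
  V = {}: π^{-1}(V) = ∅ ∈ τ ✓.
  V = {[79=80]}: π^{-1}(V) = {79, 80} ∈ τ ✓.
  V = {[81=83]}: π^{-1}(V) = {81, 83} ∉ τ ✗.
  V = {[79=80], [81=83]}: π^{-1}(V) = {79, 80, 81, 83} ∉ τ ✗.
  V = {[82]}: π^{-1}(V) = {82} ∈ τ ✓.
  V = {[79=80], [82]}: π^{-1}(V) = {79, 80, 82} ∈ τ ✓.
  V = {[81=83], [82]}: π^{-1}(V) = {81, 82, 83} ∉ τ ✗.
  V = {[79=80], [81=83], [82]}: π^{-1}(V) = {79, 80, 81, 82, 83} ∈ τ ✓.
Open sets in the quotient: τ_Q = {{}, {[79=80]}, {[82]}, {[79=80], [82]}, {[79=80], [81=83], [82]}} (5 elements).


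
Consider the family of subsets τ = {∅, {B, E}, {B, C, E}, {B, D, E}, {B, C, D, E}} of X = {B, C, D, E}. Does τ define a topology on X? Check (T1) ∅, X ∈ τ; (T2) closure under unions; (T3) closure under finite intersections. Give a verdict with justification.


τ IS a topology on X.

Axiom (T1): ∅ ∈ τ? Yes; X ∈ τ? Yes.
Axiom (T2/T3): check pairwise unions and intersections of members of τ.
All pairwise intersections and unions checked — each lies in τ. Therefore τ satisfies (T1), (T2), (T3): it IS a topology on X.


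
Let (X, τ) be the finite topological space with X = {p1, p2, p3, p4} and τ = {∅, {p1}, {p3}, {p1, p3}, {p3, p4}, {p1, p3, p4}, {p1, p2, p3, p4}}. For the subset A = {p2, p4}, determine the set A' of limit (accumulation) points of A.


A' = {p2}

For each x ∈ X, list the open sets U ∈ τ with x ∈ U, then check whether U ∩ (A ∖ {x}) ≠ ∅ for every such U.
  x = p1: open {p1} ∋ x has {p1} ∩ (A ∖ {p1}) = ∅, so x is NOT a limit point.
  x = p2: opens ∋ x are {p1, p2, p3, p4}; each meets A ∖ {p2}, so x IS a limit point.
  x = p3: open {p3} ∋ x has {p3} ∩ (A ∖ {p3}) = ∅, so x is NOT a limit point.
  x = p4: open {p3, p4} ∋ x has {p3, p4} ∩ (A ∖ {p4}) = ∅, so x is NOT a limit point.
Collecting: A' = {p2}.


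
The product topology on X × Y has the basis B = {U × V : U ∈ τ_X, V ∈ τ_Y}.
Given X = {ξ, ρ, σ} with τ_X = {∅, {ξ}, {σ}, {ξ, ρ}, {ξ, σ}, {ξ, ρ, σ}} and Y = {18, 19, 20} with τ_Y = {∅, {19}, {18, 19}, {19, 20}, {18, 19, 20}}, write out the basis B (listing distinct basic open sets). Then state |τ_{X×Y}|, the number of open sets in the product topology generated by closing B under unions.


Basis B = {∅ × ∅, {ξ} × {19}, {σ} × {19}, {ξ} × {18, 19}, {ξ} × {19, 20}, {ξ, ρ} × {19}, {ξ, σ} × {19}, {σ} × {18, 19}, {σ} × {19, 20}, {ξ} × {18, 19, 20}, {ξ, ρ, σ} × {19}, {σ} × {18, 19, 20}, {ξ, ρ} × {18, 19}, {ξ, σ} × {18, 19}, {ξ, ρ} × {19, 20}, {ξ, σ} × {19, 20}, {ξ, ρ} × {18, 19, 20}, {ξ, σ} × {18, 19, 20}, {ξ, ρ, σ} × {18, 19}, {ξ, ρ, σ} × {19, 20}, {ξ, ρ, σ} × {18, 19, 20}}; |τ_{X×Y}| = 70.

Enumerate products U × V with U ∈ τ_X, V ∈ τ_Y (deduplicated):
  ∅ × ∅ = {} (∅)
  {ξ} × {19} = {(ξ,19)}
  {σ} × {19} = {(σ,19)}
  {ξ} × {18, 19} = {(ξ,18), (ξ,19)}
  {ξ} × {19, 20} = {(ξ,19), (ξ,20)}
  {ξ, ρ} × {19} = {(ξ,19), (ρ,19)}
  {ξ, σ} × {19} = {(ξ,19), (σ,19)}
  {σ} × {18, 19} = {(σ,18), (σ,19)}
  {σ} × {19, 20} = {(σ,19), (σ,20)}
  {ξ} × {18, 19, 20} = {(ξ,18), (ξ,19), (ξ,20)}
  {ξ, ρ, σ} × {19} = {(ξ,19), (ρ,19), (σ,19)}
  {σ} × {18, 19, 20} = {(σ,18), (σ,19), (σ,20)}
  {ξ, ρ} × {18, 19} = {(ξ,18), (ξ,19), (ρ,18), (ρ,19)}
  {ξ, σ} × {18, 19} = {(ξ,18), (ξ,19), (σ,18), (σ,19)}
  {ξ, ρ} × {19, 20} = {(ξ,19), (ξ,20), (ρ,19), (ρ,20)}
  {ξ, σ} × {19, 20} = {(ξ,19), (ξ,20), (σ,19), (σ,20)}
  {ξ, ρ} × {18, 19, 20} = {(ξ,18), (ξ,19), (ξ,20), (ρ,18), (ρ,19), (ρ,20)}
  {ξ, σ} × {18, 19, 20} = {(ξ,18), (ξ,19), (ξ,20), (σ,18), (σ,19), (σ,20)}
  {ξ, ρ, σ} × {18, 19} = {(ξ,18), (ξ,19), (ρ,18), (ρ,19), (σ,18), (σ,19)}
  {ξ, ρ, σ} × {19, 20} = {(ξ,19), (ξ,20), (ρ,19), (ρ,20), (σ,19), (σ,20)}
  {ξ, ρ, σ} × {18, 19, 20} = {(ξ,18), (ξ,19), (ξ,20), (ρ,18), (ρ,19), (ρ,20), (σ,18), (σ,19), (σ,20)}
These 21 distinct sets form the basis B.
Close under arbitrary unions to get τ_{X×Y}; counting gives |τ_{X×Y}| = 70.
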